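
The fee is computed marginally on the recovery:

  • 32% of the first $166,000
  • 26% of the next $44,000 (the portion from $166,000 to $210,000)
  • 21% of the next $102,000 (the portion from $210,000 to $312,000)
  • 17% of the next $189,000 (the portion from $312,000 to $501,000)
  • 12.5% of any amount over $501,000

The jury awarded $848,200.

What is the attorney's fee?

$161,510.00

First $166,000 at 32% = $53,120.00
Next $44,000 at 26% = $11,440.00
Next $102,000 at 21% = $21,420.00
Next $189,000 at 17% = $32,130.00
Remaining $347,200 at 12.5% = $43,400.00
Fee: $53,120.00 + $11,440.00 + $21,420.00 + $32,130.00 + $43,400.00 = $161,510.00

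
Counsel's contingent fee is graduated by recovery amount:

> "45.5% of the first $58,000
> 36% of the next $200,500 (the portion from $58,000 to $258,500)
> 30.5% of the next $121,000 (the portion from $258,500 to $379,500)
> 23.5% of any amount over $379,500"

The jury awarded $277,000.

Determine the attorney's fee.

$104,212.50

First $58,000 at 45.5% = $26,390.00
Next $200,500 at 36% = $72,180.00
Remaining $18,500 at 30.5% = $5,642.50
Fee: $26,390.00 + $72,180.00 + $5,642.50 = $104,212.50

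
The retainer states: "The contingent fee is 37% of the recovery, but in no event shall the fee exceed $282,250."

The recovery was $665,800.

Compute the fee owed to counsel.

37% of $665,800 = $246,346.00
That is under the $282,250 cap.

$246,346.00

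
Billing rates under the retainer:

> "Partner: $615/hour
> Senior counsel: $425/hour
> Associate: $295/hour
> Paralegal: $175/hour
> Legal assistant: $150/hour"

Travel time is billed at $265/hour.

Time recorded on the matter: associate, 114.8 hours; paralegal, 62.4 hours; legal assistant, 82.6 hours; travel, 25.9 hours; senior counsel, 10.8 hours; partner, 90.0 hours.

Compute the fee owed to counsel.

Partner: 90.0 × $615 = $55,350.00
Senior counsel: 10.8 × $425 = $4,590.00
Associate: 114.8 × $295 = $33,866.00
Paralegal: 62.4 × $175 = $10,920.00
Legal assistant: 82.6 × $150 = $12,390.00
Subtotal: $55,350.00 + $4,590.00 + $33,866.00 + $10,920.00 + $12,390.00 = $117,116.00
Travel: 25.9 × $265 = $6,863.50
Total: $117,116.00 + $6,863.50 = $123,979.50

$123,979.50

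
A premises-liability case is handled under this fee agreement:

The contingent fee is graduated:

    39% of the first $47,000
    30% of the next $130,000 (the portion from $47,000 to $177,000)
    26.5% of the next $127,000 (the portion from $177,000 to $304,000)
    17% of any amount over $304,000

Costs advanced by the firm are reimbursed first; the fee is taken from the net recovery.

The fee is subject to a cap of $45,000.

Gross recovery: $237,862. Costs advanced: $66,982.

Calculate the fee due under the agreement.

$45,000.00

Fee base (net of costs): $237,862 − $66,982 = $170,880
First $47,000 at 39% = $18,330.00
Remaining $123,880 at 30% = $37,164.00
Fee: $18,330.00 + $37,164.00 = $55,494.00
$55,494.00 exceeds the $45,000 cap, so the fee is capped at $45,000.00.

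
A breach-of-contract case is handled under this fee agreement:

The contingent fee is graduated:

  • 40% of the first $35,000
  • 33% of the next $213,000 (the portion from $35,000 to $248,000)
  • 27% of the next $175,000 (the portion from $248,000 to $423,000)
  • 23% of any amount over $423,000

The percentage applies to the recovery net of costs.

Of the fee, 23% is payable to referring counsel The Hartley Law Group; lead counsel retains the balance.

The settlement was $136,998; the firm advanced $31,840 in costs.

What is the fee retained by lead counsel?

$28,607.15

Fee base (net of costs): $136,998 − $31,840 = $105,158
First $35,000 at 40% = $14,000.00
Remaining $70,158 at 33% = $23,152.14
Fee: $14,000.00 + $23,152.14 = $37,152.14
Referral share: 23% of $37,152.14 = $8,544.99; lead counsel retains $37,152.14 − $8,544.99 = $28,607.15.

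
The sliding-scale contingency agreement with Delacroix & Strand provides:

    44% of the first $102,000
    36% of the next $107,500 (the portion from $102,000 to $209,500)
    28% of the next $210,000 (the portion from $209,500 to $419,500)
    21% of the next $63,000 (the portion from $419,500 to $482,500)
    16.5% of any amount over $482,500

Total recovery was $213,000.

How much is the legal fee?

First $102,000 at 44% = $44,880.00
Next $107,500 at 36% = $38,700.00
Remaining $3,500 at 28% = $980.00
Fee: $44,880.00 + $38,700.00 + $980.00 = $84,560.00

$84,560.00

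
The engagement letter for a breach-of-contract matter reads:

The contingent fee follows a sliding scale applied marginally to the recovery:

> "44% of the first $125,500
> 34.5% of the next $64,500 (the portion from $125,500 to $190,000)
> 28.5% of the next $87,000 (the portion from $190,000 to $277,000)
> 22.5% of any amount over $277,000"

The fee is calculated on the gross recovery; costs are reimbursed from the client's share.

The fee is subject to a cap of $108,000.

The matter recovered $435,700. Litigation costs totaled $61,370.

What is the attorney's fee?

Fee base is the gross recovery, $435,700; costs are reimbursed separately.
First $125,500 at 44% = $55,220.00
Next $64,500 at 34.5% = $22,252.50
Next $87,000 at 28.5% = $24,795.00
Remaining $158,700 at 22.5% = $35,707.50
Fee: $55,220.00 + $22,252.50 + $24,795.00 + $35,707.50 = $137,975.00
$137,975.00 exceeds the $108,000 cap, so the fee is capped at $108,000.00.

$108,000.00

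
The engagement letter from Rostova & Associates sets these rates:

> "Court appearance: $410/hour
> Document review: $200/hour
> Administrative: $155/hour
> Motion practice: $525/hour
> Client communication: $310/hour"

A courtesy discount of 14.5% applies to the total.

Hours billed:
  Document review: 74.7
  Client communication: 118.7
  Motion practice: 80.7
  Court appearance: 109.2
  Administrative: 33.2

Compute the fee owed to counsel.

$123,139.24

Court appearance: 109.2 × $410 = $44,772.00
Document review: 74.7 × $200 = $14,940.00
Administrative: 33.2 × $155 = $5,146.00
Motion practice: 80.7 × $525 = $42,367.50
Client communication: 118.7 × $310 = $36,797.00
Subtotal: $144,022.50
Less 14.5% discount: −$20,883.26
Total: $144,022.50 − $20,883.26 = $123,139.24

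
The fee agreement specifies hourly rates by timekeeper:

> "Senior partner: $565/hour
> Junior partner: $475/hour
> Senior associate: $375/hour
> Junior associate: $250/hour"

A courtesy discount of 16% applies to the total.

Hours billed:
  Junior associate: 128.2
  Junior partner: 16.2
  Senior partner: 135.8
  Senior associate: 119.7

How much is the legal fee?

$135,541.98

Senior partner: 135.8 × $565 = $76,727.00
Junior partner: 16.2 × $475 = $7,695.00
Senior associate: 119.7 × $375 = $44,887.50
Junior associate: 128.2 × $250 = $32,050.00
Subtotal: $161,359.50
Less 16% discount: −$25,817.52
Total: $161,359.50 − $25,817.52 = $135,541.98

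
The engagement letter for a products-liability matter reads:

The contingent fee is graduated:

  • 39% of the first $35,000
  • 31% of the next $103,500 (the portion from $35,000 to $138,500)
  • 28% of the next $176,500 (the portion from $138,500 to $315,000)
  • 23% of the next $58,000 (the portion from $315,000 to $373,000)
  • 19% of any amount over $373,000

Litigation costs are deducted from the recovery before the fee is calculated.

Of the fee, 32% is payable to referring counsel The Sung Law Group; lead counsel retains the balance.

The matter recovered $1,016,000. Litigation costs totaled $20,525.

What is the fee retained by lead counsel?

$154,200.37

Fee base (net of costs): $1,016,000 − $20,525 = $995,475
First $35,000 at 39% = $13,650.00
Next $103,500 at 31% = $32,085.00
Next $176,500 at 28% = $49,420.00
Next $58,000 at 23% = $13,340.00
Remaining $622,475 at 19% = $118,270.25
Fee: $13,650.00 + $32,085.00 + $49,420.00 + $13,340.00 + $118,270.25 = $226,765.25
Referral share: 32% of $226,765.25 = $72,564.88; lead counsel retains $226,765.25 − $72,564.88 = $154,200.37.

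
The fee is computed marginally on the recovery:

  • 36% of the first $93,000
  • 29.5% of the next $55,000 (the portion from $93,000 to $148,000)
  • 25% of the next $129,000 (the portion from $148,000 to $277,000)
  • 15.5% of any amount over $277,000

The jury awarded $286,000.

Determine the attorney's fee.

First $93,000 at 36% = $33,480.00
Next $55,000 at 29.5% = $16,225.00
Next $129,000 at 25% = $32,250.00
Remaining $9,000 at 15.5% = $1,395.00
Fee: $33,480.00 + $16,225.00 + $32,250.00 + $1,395.00 = $83,350.00

$83,350.00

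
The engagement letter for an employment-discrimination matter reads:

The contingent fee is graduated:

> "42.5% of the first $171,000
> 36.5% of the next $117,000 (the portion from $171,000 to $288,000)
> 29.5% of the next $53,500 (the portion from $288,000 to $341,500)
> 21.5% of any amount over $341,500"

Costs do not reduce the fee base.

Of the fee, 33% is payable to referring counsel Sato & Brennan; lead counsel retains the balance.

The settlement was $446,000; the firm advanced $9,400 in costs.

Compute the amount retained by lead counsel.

Fee base is the gross recovery, $446,000; costs are reimbursed separately.
First $171,000 at 42.5% = $72,675.00
Next $117,000 at 36.5% = $42,705.00
Next $53,500 at 29.5% = $15,782.50
Remaining $104,500 at 21.5% = $22,467.50
Fee: $72,675.00 + $42,705.00 + $15,782.50 + $22,467.50 = $153,630.00
Referral share: 33% of $153,630.00 = $50,697.90; lead counsel retains $153,630.00 − $50,697.90 = $102,932.10.

$102,932.10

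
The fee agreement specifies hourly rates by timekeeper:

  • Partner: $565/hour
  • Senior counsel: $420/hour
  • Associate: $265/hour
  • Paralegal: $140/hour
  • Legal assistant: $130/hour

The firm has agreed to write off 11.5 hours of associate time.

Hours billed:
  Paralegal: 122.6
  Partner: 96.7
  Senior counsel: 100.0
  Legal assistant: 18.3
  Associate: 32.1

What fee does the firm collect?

Partner: 96.7 × $565 = $54,635.50
Senior counsel: 100.0 × $420 = $42,000.00
Associate: 32.1 × $265 = $8,506.50
Paralegal: 122.6 × $140 = $17,164.00
Legal assistant: 18.3 × $130 = $2,379.00
Subtotal: $124,685.00
Write-off: 11.5 × $265 = $3,047.50
Total: $124,685.00 − $3,047.50 = $121,637.50

$121,637.50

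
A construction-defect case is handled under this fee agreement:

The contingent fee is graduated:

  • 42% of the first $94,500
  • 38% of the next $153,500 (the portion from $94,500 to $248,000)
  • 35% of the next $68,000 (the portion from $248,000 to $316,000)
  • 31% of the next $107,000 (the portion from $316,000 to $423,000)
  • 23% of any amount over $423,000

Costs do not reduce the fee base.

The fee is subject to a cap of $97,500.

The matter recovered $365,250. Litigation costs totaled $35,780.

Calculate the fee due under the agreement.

Fee base is the gross recovery, $365,250; costs are reimbursed separately.
First $94,500 at 42% = $39,690.00
Next $153,500 at 38% = $58,330.00
Next $68,000 at 35% = $23,800.00
Remaining $49,250 at 31% = $15,267.50
Fee: $39,690.00 + $58,330.00 + $23,800.00 + $15,267.50 = $137,087.50
$137,087.50 exceeds the $97,500 cap, so the fee is capped at $97,500.00.

$97,500.00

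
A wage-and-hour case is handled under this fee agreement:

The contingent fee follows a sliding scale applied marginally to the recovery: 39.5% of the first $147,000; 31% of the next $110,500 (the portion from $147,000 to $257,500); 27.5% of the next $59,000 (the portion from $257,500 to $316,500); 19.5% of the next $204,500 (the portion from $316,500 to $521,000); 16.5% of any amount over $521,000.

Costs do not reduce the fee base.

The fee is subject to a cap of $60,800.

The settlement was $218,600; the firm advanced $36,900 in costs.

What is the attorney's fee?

$60,800.00

Fee base is the gross recovery, $218,600; costs are reimbursed separately.
First $147,000 at 39.5% = $58,065.00
Remaining $71,600 at 31% = $22,196.00
Fee: $58,065.00 + $22,196.00 = $80,261.00
$80,261.00 exceeds the $60,800 cap, so the fee is capped at $60,800.00.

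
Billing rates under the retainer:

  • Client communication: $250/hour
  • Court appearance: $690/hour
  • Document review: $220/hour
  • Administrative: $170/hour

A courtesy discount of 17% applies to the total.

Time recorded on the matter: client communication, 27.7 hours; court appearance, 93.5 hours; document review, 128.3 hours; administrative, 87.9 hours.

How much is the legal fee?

Client communication: 27.7 × $250 = $6,925.00
Court appearance: 93.5 × $690 = $64,515.00
Document review: 128.3 × $220 = $28,226.00
Administrative: 87.9 × $170 = $14,943.00
Subtotal: $114,609.00
Less 17% discount: −$19,483.53
Total: $114,609.00 − $19,483.53 = $95,125.47

$95,125.47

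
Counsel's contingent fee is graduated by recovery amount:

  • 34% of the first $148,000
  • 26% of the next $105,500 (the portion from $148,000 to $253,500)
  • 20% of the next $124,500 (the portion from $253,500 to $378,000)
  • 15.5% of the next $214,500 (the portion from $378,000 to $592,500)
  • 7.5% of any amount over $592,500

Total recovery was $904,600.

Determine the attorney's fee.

$159,305.00

First $148,000 at 34% = $50,320.00
Next $105,500 at 26% = $27,430.00
Next $124,500 at 20% = $24,900.00
Next $214,500 at 15.5% = $33,247.50
Remaining $312,100 at 7.5% = $23,407.50
Fee: $50,320.00 + $27,430.00 + $24,900.00 + $33,247.50 + $23,407.50 = $159,305.00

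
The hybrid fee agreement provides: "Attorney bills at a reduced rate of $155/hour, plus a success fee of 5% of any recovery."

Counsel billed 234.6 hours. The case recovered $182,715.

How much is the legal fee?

$45,498.75

Hourly: 234.6 × $155 = $36,363.00
Success fee: 5% of $182,715 = $9,135.75
Total: $36,363.00 + $9,135.75 = $45,498.75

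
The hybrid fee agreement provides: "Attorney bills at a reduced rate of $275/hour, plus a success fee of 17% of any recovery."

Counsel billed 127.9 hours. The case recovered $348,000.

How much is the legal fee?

$94,332.50

Hourly: 127.9 × $275 = $35,172.50
Success fee: 17% of $348,000 = $59,160.00
Total: $35,172.50 + $59,160.00 = $94,332.50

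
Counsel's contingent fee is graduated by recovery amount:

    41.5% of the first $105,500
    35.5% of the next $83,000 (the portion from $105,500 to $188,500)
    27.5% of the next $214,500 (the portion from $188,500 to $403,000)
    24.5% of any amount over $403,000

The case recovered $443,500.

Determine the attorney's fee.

$142,157.50

First $105,500 at 41.5% = $43,782.50
Next $83,000 at 35.5% = $29,465.00
Next $214,500 at 27.5% = $58,987.50
Remaining $40,500 at 24.5% = $9,922.50
Fee: $43,782.50 + $29,465.00 + $58,987.50 + $9,922.50 = $142,157.50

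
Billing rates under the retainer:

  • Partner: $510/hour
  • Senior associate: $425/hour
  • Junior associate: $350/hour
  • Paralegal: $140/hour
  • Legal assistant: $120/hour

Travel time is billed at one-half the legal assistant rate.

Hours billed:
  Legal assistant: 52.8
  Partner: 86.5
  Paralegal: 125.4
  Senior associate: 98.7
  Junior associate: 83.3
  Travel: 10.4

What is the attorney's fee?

$139,733.50

Partner: 86.5 × $510 = $44,115.00
Senior associate: 98.7 × $425 = $41,947.50
Junior associate: 83.3 × $350 = $29,155.00
Paralegal: 125.4 × $140 = $17,556.00
Legal assistant: 52.8 × $120 = $6,336.00
Subtotal: $44,115.00 + $41,947.50 + $29,155.00 + $17,556.00 + $6,336.00 = $139,109.50
Travel: 10.4 × ($120 ÷ 2) = 10.4 × $60.00 = $624.00
Total: $139,109.50 + $624.00 = $139,733.50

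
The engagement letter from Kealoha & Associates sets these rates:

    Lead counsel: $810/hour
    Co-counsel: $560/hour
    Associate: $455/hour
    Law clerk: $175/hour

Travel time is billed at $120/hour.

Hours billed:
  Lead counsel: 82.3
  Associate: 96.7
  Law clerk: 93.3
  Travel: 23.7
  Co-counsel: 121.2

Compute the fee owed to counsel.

Lead counsel: 82.3 × $810 = $66,663.00
Co-counsel: 121.2 × $560 = $67,872.00
Associate: 96.7 × $455 = $43,998.50
Law clerk: 93.3 × $175 = $16,327.50
Subtotal: $66,663.00 + $67,872.00 + $43,998.50 + $16,327.50 = $194,861.00
Travel: 23.7 × $120 = $2,844.00
Total: $194,861.00 + $2,844.00 = $197,705.00

$197,705.00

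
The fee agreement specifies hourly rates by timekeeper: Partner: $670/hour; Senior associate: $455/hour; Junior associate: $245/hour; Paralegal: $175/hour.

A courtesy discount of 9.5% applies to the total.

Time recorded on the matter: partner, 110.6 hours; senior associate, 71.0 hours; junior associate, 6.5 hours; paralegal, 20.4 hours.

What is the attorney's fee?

Partner: 110.6 × $670 = $74,102.00
Senior associate: 71.0 × $455 = $32,305.00
Junior associate: 6.5 × $245 = $1,592.50
Paralegal: 20.4 × $175 = $3,570.00
Subtotal: $111,569.50
Less 9.5% discount: −$10,599.10
Total: $111,569.50 − $10,599.10 = $100,970.40

$100,970.40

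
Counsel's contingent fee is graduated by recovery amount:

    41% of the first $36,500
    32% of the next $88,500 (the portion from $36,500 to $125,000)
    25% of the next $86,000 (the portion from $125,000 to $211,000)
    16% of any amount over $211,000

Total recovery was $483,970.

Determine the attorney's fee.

$108,460.20

First $36,500 at 41% = $14,965.00
Next $88,500 at 32% = $28,320.00
Next $86,000 at 25% = $21,500.00
Remaining $272,970 at 16% = $43,675.20
Fee: $14,965.00 + $28,320.00 + $21,500.00 + $43,675.20 = $108,460.20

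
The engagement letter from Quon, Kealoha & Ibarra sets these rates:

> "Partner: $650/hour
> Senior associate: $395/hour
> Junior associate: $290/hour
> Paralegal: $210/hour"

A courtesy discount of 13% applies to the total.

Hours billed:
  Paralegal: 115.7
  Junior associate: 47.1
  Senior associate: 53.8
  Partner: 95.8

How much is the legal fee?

$105,684.99

Partner: 95.8 × $650 = $62,270.00
Senior associate: 53.8 × $395 = $21,251.00
Junior associate: 47.1 × $290 = $13,659.00
Paralegal: 115.7 × $210 = $24,297.00
Subtotal: $121,477.00
Less 13% discount: −$15,792.01
Total: $121,477.00 − $15,792.01 = $105,684.99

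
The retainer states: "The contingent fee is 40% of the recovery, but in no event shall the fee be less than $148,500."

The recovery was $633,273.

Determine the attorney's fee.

$253,309.20

40% of $633,273 = $253,309.20
That exceeds the $148,500 minimum.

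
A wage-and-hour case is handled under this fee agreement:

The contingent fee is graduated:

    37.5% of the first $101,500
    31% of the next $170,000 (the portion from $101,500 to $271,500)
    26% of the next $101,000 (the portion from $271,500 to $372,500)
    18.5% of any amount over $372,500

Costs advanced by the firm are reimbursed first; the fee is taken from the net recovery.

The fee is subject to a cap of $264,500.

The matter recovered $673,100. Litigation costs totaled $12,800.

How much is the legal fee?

$170,265.50

Fee base (net of costs): $673,100 − $12,800 = $660,300
First $101,500 at 37.5% = $38,062.50
Next $170,000 at 31% = $52,700.00
Next $101,000 at 26% = $26,260.00
Remaining $287,800 at 18.5% = $53,243.00
Fee: $38,062.50 + $52,700.00 + $26,260.00 + $53,243.00 = $170,265.50
$170,265.50 is under the $264,500 cap.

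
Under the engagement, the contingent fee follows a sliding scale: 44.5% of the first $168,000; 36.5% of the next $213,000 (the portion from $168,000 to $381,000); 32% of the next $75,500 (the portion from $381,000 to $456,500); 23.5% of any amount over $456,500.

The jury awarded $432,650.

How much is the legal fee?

$169,033.00

First $168,000 at 44.5% = $74,760.00
Next $213,000 at 36.5% = $77,745.00
Remaining $51,650 at 32% = $16,528.00
Fee: $74,760.00 + $77,745.00 + $16,528.00 = $169,033.00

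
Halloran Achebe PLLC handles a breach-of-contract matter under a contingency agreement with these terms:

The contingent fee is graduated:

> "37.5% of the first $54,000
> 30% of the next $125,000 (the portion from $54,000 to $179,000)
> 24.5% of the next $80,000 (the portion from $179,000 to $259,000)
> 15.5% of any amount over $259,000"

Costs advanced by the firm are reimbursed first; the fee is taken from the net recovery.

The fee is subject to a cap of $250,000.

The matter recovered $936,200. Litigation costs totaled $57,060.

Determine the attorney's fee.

Fee base (net of costs): $936,200 − $57,060 = $879,140
First $54,000 at 37.5% = $20,250.00
Next $125,000 at 30% = $37,500.00
Next $80,000 at 24.5% = $19,600.00
Remaining $620,140 at 15.5% = $96,121.70
Fee: $20,250.00 + $37,500.00 + $19,600.00 + $96,121.70 = $173,471.70
$173,471.70 is under the $250,000 cap.

$173,471.70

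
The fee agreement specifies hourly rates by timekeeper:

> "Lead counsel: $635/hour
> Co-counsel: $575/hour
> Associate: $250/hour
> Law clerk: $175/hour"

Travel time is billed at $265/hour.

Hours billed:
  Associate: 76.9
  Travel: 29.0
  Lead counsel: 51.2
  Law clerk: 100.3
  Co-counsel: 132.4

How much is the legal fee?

$153,104.50

Lead counsel: 51.2 × $635 = $32,512.00
Co-counsel: 132.4 × $575 = $76,130.00
Associate: 76.9 × $250 = $19,225.00
Law clerk: 100.3 × $175 = $17,552.50
Subtotal: $32,512.00 + $76,130.00 + $19,225.00 + $17,552.50 = $145,419.50
Travel: 29.0 × $265 = $7,685.00
Total: $145,419.50 + $7,685.00 = $153,104.50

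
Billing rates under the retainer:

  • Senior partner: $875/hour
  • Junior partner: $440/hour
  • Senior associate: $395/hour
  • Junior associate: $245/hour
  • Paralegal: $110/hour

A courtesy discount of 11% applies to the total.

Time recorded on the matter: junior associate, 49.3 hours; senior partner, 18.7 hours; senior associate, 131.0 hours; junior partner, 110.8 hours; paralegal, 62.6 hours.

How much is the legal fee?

Senior partner: 18.7 × $875 = $16,362.50
Junior partner: 110.8 × $440 = $48,752.00
Senior associate: 131.0 × $395 = $51,745.00
Junior associate: 49.3 × $245 = $12,078.50
Paralegal: 62.6 × $110 = $6,886.00
Subtotal: $135,824.00
Less 11% discount: −$14,940.64
Total: $135,824.00 − $14,940.64 = $120,883.36

$120,883.36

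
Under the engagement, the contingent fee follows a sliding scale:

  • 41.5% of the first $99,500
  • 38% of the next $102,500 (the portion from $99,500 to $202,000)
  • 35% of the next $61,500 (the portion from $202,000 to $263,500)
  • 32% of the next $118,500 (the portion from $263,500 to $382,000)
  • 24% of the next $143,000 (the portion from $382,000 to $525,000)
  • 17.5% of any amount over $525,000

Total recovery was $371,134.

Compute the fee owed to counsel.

$136,210.38

First $99,500 at 41.5% = $41,292.50
Next $102,500 at 38% = $38,950.00
Next $61,500 at 35% = $21,525.00
Remaining $107,634 at 32% = $34,442.88
Fee: $41,292.50 + $38,950.00 + $21,525.00 + $34,442.88 = $136,210.38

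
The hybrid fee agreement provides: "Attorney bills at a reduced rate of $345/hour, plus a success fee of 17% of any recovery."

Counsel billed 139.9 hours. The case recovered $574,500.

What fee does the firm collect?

Hourly: 139.9 × $345 = $48,265.50
Success fee: 17% of $574,500 = $97,665.00
Total: $48,265.50 + $97,665.00 = $145,930.50

$145,930.50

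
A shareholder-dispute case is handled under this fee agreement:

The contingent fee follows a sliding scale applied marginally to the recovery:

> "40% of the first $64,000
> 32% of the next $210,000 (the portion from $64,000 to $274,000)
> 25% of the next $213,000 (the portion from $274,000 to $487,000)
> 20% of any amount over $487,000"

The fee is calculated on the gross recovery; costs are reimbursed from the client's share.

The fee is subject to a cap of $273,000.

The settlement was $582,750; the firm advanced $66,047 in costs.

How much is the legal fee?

$165,200.00

Fee base is the gross recovery, $582,750; costs are reimbursed separately.
First $64,000 at 40% = $25,600.00
Next $210,000 at 32% = $67,200.00
Next $213,000 at 25% = $53,250.00
Remaining $95,750 at 20% = $19,150.00
Fee: $25,600.00 + $67,200.00 + $53,250.00 + $19,150.00 = $165,200.00
$165,200.00 is under the $273,000 cap.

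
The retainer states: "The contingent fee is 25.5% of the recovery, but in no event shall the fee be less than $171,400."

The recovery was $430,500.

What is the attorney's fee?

25.5% of $430,500 = $109,777.50
That is below the $171,400 minimum, so the minimum applies.

$171,400.00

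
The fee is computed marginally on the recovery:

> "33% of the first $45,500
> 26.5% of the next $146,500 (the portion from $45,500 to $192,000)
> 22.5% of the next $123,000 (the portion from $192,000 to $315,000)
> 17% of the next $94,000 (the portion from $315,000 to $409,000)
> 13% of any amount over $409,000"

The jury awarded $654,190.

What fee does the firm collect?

First $45,500 at 33% = $15,015.00
Next $146,500 at 26.5% = $38,822.50
Next $123,000 at 22.5% = $27,675.00
Next $94,000 at 17% = $15,980.00
Remaining $245,190 at 13% = $31,874.70
Fee: $15,015.00 + $38,822.50 + $27,675.00 + $15,980.00 + $31,874.70 = $129,367.20

$129,367.20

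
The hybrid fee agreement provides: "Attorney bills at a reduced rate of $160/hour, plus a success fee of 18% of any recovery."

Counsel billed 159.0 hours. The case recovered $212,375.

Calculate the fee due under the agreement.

$63,667.50

Hourly: 159.0 × $160 = $25,440.00
Success fee: 18% of $212,375 = $38,227.50
Total: $25,440.00 + $38,227.50 = $63,667.50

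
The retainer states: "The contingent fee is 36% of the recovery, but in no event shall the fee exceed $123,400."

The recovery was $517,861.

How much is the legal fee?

$123,400.00

36% of $517,861 = $186,429.96
That exceeds the $123,400 cap, so the fee is capped at $123,400.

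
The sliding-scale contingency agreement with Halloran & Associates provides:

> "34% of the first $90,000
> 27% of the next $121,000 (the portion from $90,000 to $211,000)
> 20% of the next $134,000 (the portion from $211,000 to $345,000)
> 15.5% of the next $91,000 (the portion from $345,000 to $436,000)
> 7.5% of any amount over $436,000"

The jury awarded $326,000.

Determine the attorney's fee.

$86,270.00

First $90,000 at 34% = $30,600.00
Next $121,000 at 27% = $32,670.00
Remaining $115,000 at 20% = $23,000.00
Fee: $30,600.00 + $32,670.00 + $23,000.00 = $86,270.00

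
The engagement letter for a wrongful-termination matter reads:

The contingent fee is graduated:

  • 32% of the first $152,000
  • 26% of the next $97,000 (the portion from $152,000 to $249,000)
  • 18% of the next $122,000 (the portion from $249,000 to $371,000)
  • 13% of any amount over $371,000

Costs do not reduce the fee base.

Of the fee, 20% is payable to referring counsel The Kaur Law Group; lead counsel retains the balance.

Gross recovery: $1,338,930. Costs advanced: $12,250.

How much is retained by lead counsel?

$177,320.72

Fee base is the gross recovery, $1,338,930; costs are reimbursed separately.
First $152,000 at 32% = $48,640.00
Next $97,000 at 26% = $25,220.00
Next $122,000 at 18% = $21,960.00
Remaining $967,930 at 13% = $125,830.90
Fee: $48,640.00 + $25,220.00 + $21,960.00 + $125,830.90 = $221,650.90
Referral share: 20% of $221,650.90 = $44,330.18; lead counsel retains $221,650.90 − $44,330.18 = $177,320.72.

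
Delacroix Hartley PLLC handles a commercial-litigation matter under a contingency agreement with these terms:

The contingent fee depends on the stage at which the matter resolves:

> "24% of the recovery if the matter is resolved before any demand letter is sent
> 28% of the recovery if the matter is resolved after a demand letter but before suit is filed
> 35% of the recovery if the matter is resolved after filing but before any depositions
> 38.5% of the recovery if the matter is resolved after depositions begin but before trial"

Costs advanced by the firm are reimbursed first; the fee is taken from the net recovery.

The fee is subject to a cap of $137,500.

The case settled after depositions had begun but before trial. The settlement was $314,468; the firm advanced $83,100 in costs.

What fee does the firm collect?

Fee base (net of costs): $314,468 − $83,100 = $231,368
The matter settled after depositions had begun but before trial, so the 38.5% rate applies.
$231,368 × 38.5% = $89,076.68
$89,076.68 is under the $137,500 cap.

$89,076.68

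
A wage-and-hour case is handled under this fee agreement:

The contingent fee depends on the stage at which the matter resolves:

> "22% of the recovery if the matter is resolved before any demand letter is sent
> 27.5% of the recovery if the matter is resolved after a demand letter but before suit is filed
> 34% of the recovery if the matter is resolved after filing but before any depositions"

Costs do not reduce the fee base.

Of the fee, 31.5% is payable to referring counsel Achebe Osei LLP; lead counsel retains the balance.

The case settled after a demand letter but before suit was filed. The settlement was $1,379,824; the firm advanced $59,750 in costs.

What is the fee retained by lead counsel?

Fee base is the gross recovery, $1,379,824; costs are reimbursed separately.
The matter settled after a demand letter but before suit was filed, so the 27.5% rate applies.
$1,379,824 × 27.5% = $379,451.60
Referral share: 31.5% of $379,451.60 = $119,527.25; lead counsel retains $379,451.60 − $119,527.25 = $259,924.35.

$259,924.35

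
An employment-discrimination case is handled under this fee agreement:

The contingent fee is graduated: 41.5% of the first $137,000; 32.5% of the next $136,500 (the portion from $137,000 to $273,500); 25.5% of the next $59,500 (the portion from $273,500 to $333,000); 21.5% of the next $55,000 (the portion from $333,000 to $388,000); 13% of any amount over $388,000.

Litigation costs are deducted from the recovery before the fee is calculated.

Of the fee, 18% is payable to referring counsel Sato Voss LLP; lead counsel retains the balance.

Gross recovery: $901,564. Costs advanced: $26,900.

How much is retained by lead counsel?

Fee base (net of costs): $901,564 − $26,900 = $874,664
First $137,000 at 41.5% = $56,855.00
Next $136,500 at 32.5% = $44,362.50
Next $59,500 at 25.5% = $15,172.50
Next $55,000 at 21.5% = $11,825.00
Remaining $486,664 at 13% = $63,266.32
Fee: $56,855.00 + $44,362.50 + $15,172.50 + $11,825.00 + $63,266.32 = $191,481.32
Referral share: 18% of $191,481.32 = $34,466.64; lead counsel retains $191,481.32 − $34,466.64 = $157,014.68.

$157,014.68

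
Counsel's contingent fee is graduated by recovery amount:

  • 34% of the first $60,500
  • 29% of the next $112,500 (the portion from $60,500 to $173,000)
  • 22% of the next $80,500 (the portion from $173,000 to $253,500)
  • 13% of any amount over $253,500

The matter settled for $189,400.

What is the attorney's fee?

First $60,500 at 34% = $20,570.00
Next $112,500 at 29% = $32,625.00
Remaining $16,400 at 22% = $3,608.00
Fee: $20,570.00 + $32,625.00 + $3,608.00 = $56,803.00

$56,803.00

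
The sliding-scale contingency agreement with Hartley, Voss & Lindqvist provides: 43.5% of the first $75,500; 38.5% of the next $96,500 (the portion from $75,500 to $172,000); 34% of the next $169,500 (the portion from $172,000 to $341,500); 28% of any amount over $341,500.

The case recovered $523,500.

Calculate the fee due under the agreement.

$178,585.00

First $75,500 at 43.5% = $32,842.50
Next $96,500 at 38.5% = $37,152.50
Next $169,500 at 34% = $57,630.00
Remaining $182,000 at 28% = $50,960.00
Fee: $32,842.50 + $37,152.50 + $57,630.00 + $50,960.00 = $178,585.00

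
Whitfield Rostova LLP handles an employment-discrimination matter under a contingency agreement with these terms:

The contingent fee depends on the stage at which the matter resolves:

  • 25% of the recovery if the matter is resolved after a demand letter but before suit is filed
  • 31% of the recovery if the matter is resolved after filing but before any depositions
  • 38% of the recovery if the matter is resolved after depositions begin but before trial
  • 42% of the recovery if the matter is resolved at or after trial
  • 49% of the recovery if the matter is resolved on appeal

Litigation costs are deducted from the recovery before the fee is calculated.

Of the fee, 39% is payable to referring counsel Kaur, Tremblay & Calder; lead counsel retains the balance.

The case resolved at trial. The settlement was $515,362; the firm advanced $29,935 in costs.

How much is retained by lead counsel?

$124,366.40

Fee base (net of costs): $515,362 − $29,935 = $485,427
The matter resolved at trial, so the 42% rate applies.
$485,427 × 42% = $203,879.34
Referral share: 39% of $203,879.34 = $79,512.94; lead counsel retains $203,879.34 − $79,512.94 = $124,366.40.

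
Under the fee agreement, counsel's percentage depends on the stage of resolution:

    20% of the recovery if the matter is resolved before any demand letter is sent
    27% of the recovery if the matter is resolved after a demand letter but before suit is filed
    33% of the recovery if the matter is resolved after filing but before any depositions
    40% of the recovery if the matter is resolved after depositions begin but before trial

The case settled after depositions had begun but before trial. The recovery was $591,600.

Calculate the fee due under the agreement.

The matter settled after depositions had begun but before trial, so the 40% rate applies.
$591,600 × 40% = $236,640.00

$236,640.00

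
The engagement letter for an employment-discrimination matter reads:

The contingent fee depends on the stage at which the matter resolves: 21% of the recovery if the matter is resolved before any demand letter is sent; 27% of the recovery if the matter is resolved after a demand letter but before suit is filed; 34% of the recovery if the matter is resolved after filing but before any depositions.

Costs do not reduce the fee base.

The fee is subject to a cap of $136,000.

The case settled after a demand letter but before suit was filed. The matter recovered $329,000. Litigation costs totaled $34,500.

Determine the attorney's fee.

Fee base is the gross recovery, $329,000; costs are reimbursed separately.
The matter settled after a demand letter but before suit was filed, so the 27% rate applies.
$329,000 × 27% = $88,830.00
$88,830.00 is under the $136,000 cap.

$88,830.00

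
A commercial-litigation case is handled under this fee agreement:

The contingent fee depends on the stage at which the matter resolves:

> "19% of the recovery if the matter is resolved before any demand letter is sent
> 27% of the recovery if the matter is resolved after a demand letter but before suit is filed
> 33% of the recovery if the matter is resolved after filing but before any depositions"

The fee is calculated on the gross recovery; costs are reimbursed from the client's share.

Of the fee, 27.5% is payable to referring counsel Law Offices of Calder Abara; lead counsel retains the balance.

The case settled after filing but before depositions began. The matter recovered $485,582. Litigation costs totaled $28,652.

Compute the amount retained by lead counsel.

$116,175.49

Fee base is the gross recovery, $485,582; costs are reimbursed separately.
The matter settled after filing but before depositions began, so the 33% rate applies.
$485,582 × 33% = $160,242.06
Referral share: 27.5% of $160,242.06 = $44,066.57; lead counsel retains $160,242.06 − $44,066.57 = $116,175.49.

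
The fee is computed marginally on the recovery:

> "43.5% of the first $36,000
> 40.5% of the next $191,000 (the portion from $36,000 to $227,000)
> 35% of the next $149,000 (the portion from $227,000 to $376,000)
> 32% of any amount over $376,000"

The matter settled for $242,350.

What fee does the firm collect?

$98,387.50

First $36,000 at 43.5% = $15,660.00
Next $191,000 at 40.5% = $77,355.00
Remaining $15,350 at 35% = $5,372.50
Fee: $15,660.00 + $77,355.00 + $5,372.50 = $98,387.50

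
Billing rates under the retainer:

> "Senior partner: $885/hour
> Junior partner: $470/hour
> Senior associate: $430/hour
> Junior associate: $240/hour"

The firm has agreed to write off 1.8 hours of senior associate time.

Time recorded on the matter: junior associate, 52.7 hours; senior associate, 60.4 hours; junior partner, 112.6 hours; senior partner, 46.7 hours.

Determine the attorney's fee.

$132,097.50

Senior partner: 46.7 × $885 = $41,329.50
Junior partner: 112.6 × $470 = $52,922.00
Senior associate: 60.4 × $430 = $25,972.00
Junior associate: 52.7 × $240 = $12,648.00
Subtotal: $132,871.50
Write-off: 1.8 × $430 = $774.00
Total: $132,871.50 − $774.00 = $132,097.50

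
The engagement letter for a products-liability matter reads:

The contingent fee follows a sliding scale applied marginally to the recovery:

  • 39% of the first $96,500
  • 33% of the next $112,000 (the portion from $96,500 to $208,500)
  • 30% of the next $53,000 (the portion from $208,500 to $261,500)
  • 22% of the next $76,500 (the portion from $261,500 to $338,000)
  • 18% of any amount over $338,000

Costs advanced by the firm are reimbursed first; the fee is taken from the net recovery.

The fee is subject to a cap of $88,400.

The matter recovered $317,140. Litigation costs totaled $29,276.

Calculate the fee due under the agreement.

$88,400.00

Fee base (net of costs): $317,140 − $29,276 = $287,864
First $96,500 at 39% = $37,635.00
Next $112,000 at 33% = $36,960.00
Next $53,000 at 30% = $15,900.00
Remaining $26,364 at 22% = $5,800.08
Fee: $37,635.00 + $36,960.00 + $15,900.00 + $5,800.08 = $96,295.08
$96,295.08 exceeds the $88,400 cap, so the fee is capped at $88,400.00.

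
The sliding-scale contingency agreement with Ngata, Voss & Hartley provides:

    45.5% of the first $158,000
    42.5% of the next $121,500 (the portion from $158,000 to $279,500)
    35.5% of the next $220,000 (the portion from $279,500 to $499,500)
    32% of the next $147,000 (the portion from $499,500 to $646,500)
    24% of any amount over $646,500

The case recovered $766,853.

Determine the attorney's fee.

$277,552.22

First $158,000 at 45.5% = $71,890.00
Next $121,500 at 42.5% = $51,637.50
Next $220,000 at 35.5% = $78,100.00
Next $147,000 at 32% = $47,040.00
Remaining $120,353 at 24% = $28,884.72
Fee: $71,890.00 + $51,637.50 + $78,100.00 + $47,040.00 + $28,884.72 = $277,552.22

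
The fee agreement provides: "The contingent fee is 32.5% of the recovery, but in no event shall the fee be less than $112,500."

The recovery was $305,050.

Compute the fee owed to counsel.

$112,500.00

32.5% of $305,050 = $99,141.25
That is below the $112,500 minimum, so the minimum applies.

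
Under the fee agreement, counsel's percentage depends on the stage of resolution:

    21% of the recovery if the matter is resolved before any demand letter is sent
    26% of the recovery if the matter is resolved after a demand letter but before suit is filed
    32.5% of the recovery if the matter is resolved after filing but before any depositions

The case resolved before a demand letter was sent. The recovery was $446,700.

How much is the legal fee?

The matter resolved before a demand letter was sent, so the 21% rate applies.
$446,700 × 21% = $93,807.00

$93,807.00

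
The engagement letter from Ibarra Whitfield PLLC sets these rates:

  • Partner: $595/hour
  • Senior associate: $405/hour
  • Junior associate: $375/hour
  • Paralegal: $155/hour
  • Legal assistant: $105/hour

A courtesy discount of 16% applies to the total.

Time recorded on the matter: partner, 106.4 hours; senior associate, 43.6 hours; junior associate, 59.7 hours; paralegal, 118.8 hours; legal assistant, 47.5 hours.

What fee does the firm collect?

$106,474.20

Partner: 106.4 × $595 = $63,308.00
Senior associate: 43.6 × $405 = $17,658.00
Junior associate: 59.7 × $375 = $22,387.50
Paralegal: 118.8 × $155 = $18,414.00
Legal assistant: 47.5 × $105 = $4,987.50
Subtotal: $126,755.00
Less 16% discount: −$20,280.80
Total: $126,755.00 − $20,280.80 = $106,474.20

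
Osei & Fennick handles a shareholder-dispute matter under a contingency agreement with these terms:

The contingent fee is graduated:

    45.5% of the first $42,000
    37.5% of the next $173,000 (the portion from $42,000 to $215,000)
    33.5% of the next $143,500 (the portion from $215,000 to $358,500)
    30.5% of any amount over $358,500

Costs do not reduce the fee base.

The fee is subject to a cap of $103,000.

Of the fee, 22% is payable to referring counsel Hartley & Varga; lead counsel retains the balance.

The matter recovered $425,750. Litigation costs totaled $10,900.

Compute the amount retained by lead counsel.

$80,340.00

Fee base is the gross recovery, $425,750; costs are reimbursed separately.
First $42,000 at 45.5% = $19,110.00
Next $173,000 at 37.5% = $64,875.00
Next $143,500 at 33.5% = $48,072.50
Remaining $67,250 at 30.5% = $20,511.25
Fee: $19,110.00 + $64,875.00 + $48,072.50 + $20,511.25 = $152,568.75
$152,568.75 exceeds the $103,000 cap, so the fee is capped at $103,000.00.
Referral share: 22% of $103,000.00 = $22,660.00; lead counsel retains $103,000.00 − $22,660.00 = $80,340.00.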